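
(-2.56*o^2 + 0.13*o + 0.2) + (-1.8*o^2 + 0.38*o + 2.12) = -4.36*o^2 + 0.51*o + 2.32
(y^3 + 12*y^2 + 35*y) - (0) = y^3 + 12*y^2 + 35*y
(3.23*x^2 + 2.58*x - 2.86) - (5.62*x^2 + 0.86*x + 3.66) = -2.39*x^2 + 1.72*x - 6.52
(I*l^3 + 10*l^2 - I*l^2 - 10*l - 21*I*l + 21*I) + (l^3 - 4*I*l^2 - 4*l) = l^3 + I*l^3 + 10*l^2 - 5*I*l^2 - 14*l - 21*I*l + 21*I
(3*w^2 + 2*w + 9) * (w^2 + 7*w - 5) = 3*w^4 + 23*w^3 + 8*w^2 + 53*w - 45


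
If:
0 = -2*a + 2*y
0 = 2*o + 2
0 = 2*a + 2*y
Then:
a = 0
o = -1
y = 0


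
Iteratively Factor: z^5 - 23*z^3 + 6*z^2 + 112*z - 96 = (z + 3)*(z^4 - 3*z^3 - 14*z^2 + 48*z - 32) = (z - 1)*(z + 3)*(z^3 - 2*z^2 - 16*z + 32) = (z - 4)*(z - 1)*(z + 3)*(z^2 + 2*z - 8) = (z - 4)*(z - 2)*(z - 1)*(z + 3)*(z + 4)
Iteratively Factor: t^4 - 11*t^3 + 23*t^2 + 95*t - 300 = (t + 3)*(t^3 - 14*t^2 + 65*t - 100) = (t - 5)*(t + 3)*(t^2 - 9*t + 20) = (t - 5)*(t - 4)*(t + 3)*(t - 5)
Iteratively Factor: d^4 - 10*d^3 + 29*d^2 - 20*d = (d)*(d^3 - 10*d^2 + 29*d - 20) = d*(d - 4)*(d^2 - 6*d + 5) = d*(d - 5)*(d - 4)*(d - 1)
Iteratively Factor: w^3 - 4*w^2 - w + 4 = (w + 1)*(w^2 - 5*w + 4) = (w - 1)*(w + 1)*(w - 4)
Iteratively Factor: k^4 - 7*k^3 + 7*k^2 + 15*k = (k)*(k^3 - 7*k^2 + 7*k + 15) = k*(k - 3)*(k^2 - 4*k - 5) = k*(k - 3)*(k + 1)*(k - 5)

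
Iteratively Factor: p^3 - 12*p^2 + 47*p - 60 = (p - 5)*(p^2 - 7*p + 12) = (p - 5)*(p - 3)*(p - 4)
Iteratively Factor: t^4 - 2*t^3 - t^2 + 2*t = (t)*(t^3 - 2*t^2 - t + 2) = t*(t + 1)*(t^2 - 3*t + 2) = t*(t - 1)*(t + 1)*(t - 2)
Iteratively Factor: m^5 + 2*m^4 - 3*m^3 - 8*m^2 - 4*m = (m + 1)*(m^4 + m^3 - 4*m^2 - 4*m) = (m - 2)*(m + 1)*(m^3 + 3*m^2 + 2*m) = (m - 2)*(m + 1)*(m + 2)*(m^2 + m) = (m - 2)*(m + 1)^2*(m + 2)*(m)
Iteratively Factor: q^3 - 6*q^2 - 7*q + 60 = (q - 4)*(q^2 - 2*q - 15) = (q - 5)*(q - 4)*(q + 3)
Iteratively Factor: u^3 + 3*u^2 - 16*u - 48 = (u - 4)*(u^2 + 7*u + 12) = (u - 4)*(u + 3)*(u + 4)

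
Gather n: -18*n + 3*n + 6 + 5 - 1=10 - 15*n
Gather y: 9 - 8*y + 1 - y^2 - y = -y^2 - 9*y + 10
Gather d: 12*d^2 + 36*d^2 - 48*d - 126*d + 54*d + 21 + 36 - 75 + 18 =48*d^2 - 120*d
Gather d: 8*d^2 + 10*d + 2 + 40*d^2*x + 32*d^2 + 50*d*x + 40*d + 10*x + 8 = d^2*(40*x + 40) + d*(50*x + 50) + 10*x + 10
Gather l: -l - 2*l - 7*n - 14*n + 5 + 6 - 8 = -3*l - 21*n + 3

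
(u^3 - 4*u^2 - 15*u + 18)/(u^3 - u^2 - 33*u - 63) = (u^2 - 7*u + 6)/(u^2 - 4*u - 21)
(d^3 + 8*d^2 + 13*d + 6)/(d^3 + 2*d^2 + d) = (d + 6)/d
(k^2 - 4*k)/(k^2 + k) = (k - 4)/(k + 1)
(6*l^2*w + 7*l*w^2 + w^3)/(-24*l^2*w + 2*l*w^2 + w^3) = (l + w)/(-4*l + w)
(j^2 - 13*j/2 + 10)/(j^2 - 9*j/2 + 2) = (2*j - 5)/(2*j - 1)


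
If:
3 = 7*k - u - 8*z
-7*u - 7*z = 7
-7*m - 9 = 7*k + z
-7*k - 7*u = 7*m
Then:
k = -12/7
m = 5/7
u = 1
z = -2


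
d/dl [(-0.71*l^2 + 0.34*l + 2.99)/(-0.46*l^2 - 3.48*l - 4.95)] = (2.6272*l^2 + 9.7798*l + 8.7222)/(0.2116*l^4 + 3.2016*l^3 + 16.6644*l^2 + 34.452*l + 24.5025)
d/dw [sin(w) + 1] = cos(w)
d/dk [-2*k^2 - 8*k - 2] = -4*k - 8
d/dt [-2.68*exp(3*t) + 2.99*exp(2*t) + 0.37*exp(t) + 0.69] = (-8.04*exp(2*t) + 5.98*exp(t) + 0.37)*exp(t)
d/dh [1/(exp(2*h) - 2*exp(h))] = 2*(1 - exp(h))*exp(-h)/(exp(h) - 2)^2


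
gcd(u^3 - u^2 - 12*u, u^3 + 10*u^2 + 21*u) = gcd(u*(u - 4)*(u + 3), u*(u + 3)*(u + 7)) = u^2 + 3*u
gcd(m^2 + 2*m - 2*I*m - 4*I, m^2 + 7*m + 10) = m + 2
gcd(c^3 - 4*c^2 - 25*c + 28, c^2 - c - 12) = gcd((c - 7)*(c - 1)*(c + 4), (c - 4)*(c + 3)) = 1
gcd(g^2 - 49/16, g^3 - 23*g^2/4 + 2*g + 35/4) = g - 7/4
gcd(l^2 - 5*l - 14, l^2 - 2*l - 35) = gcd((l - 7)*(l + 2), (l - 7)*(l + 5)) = l - 7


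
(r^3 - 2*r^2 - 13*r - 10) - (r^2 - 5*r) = r^3 - 3*r^2 - 8*r - 10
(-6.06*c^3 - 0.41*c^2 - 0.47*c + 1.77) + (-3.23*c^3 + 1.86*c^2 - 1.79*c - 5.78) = -9.29*c^3 + 1.45*c^2 - 2.26*c - 4.01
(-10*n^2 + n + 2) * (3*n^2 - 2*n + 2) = -30*n^4 + 23*n^3 - 16*n^2 - 2*n + 4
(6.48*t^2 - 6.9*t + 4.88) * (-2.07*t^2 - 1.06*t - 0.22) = -13.4136*t^4 + 7.4142*t^3 - 4.2132*t^2 - 3.6548*t - 1.0736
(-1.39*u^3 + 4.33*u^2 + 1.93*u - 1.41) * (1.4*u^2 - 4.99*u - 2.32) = -1.946*u^5 + 12.9981*u^4 - 15.6799*u^3 - 21.6503*u^2 + 2.5583*u + 3.2712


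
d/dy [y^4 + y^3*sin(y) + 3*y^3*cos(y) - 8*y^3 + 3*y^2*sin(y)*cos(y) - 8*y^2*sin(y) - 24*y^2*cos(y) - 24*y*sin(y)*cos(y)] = -3*y^3*sin(y) + y^3*cos(y) + 4*y^3 + 27*y^2*sin(y) + y^2*cos(y) + 3*y^2*cos(2*y) - 24*y^2 - 16*y*sin(y) + 3*y*sin(2*y) - 48*y*cos(y) - 24*y*cos(2*y) - 12*sin(2*y)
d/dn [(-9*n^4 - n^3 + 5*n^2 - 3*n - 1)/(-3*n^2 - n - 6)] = (54*n^5 + 30*n^4 + 218*n^3 + 4*n^2 - 66*n + 17)/(9*n^4 + 6*n^3 + 37*n^2 + 12*n + 36)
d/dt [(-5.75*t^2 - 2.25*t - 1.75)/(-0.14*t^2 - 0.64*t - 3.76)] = (3.365*t^2 + 42.75*t + 7.34)/(0.0196*t^4 + 0.1792*t^3 + 1.4624*t^2 + 4.8128*t + 14.1376)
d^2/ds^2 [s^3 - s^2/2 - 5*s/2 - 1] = 6*s - 1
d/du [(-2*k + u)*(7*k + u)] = 5*k + 2*u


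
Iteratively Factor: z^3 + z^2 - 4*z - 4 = (z + 1)*(z^2 - 4) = (z - 2)*(z + 1)*(z + 2)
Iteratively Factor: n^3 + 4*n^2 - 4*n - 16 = (n - 2)*(n^2 + 6*n + 8) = (n - 2)*(n + 4)*(n + 2)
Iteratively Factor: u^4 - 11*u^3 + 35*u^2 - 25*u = (u - 5)*(u^3 - 6*u^2 + 5*u) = u*(u - 5)*(u^2 - 6*u + 5) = u*(u - 5)*(u - 1)*(u - 5)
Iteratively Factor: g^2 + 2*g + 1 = (g + 1)*(g + 1)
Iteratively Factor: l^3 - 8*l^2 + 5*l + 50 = (l - 5)*(l^2 - 3*l - 10) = (l - 5)*(l + 2)*(l - 5)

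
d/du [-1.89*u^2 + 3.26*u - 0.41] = 3.26 - 3.78*u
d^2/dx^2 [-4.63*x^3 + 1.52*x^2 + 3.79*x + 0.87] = 3.04 - 27.78*x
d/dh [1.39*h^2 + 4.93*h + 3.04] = 2.78*h + 4.93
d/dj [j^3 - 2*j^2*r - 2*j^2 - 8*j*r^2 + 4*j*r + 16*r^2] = 3*j^2 - 4*j*r - 4*j - 8*r^2 + 4*r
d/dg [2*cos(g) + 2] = -2*sin(g)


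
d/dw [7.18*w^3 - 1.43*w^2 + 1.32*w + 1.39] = 21.54*w^2 - 2.86*w + 1.32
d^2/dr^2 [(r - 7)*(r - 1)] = 2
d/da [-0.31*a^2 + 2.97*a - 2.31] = 2.97 - 0.62*a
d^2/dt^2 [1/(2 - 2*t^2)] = (-3*t^2 - 1)/(t^2 - 1)^3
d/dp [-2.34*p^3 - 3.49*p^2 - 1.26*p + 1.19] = -7.02*p^2 - 6.98*p - 1.26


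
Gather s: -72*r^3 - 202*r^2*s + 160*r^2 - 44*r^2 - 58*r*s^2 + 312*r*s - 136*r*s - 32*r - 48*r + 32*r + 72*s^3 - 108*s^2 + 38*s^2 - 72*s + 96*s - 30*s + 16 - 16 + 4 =-72*r^3 + 116*r^2 - 48*r + 72*s^3 + s^2*(-58*r - 70) + s*(-202*r^2 + 176*r - 6) + 4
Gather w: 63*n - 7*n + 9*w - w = 56*n + 8*w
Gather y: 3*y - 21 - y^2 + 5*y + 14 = -y^2 + 8*y - 7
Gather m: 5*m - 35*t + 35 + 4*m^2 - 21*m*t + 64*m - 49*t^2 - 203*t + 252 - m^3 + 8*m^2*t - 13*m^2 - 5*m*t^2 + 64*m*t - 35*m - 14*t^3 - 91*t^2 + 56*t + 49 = -m^3 + m^2*(8*t - 9) + m*(-5*t^2 + 43*t + 34) - 14*t^3 - 140*t^2 - 182*t + 336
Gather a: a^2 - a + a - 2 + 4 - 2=a^2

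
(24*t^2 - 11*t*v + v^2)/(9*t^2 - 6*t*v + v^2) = (8*t - v)/(3*t - v)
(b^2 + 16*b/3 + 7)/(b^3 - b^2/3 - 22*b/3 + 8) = (3*b + 7)/(3*b^2 - 10*b + 8)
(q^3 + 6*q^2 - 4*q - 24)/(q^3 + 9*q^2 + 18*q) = (q^2 - 4)/(q*(q + 3))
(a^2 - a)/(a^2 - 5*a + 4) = a/(a - 4)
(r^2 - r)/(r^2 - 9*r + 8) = r/(r - 8)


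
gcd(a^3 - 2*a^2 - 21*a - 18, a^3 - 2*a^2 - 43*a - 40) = a + 1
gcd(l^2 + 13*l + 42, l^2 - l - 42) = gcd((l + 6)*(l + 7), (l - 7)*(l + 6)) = l + 6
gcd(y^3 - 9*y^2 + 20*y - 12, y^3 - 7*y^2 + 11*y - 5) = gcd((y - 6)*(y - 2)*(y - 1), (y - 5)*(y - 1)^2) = y - 1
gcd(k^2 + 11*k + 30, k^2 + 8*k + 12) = k + 6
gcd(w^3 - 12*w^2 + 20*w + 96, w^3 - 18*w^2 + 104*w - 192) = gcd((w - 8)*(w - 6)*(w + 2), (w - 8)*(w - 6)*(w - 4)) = w^2 - 14*w + 48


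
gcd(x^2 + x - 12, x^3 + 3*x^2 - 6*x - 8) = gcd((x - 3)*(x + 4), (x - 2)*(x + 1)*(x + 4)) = x + 4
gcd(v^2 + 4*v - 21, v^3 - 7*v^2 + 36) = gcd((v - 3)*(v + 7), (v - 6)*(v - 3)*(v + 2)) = v - 3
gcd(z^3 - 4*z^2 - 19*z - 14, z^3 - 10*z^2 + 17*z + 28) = z^2 - 6*z - 7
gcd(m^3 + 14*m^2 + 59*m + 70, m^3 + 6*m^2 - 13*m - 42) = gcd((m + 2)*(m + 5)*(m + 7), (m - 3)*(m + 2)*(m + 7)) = m^2 + 9*m + 14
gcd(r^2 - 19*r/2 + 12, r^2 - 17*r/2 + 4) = r - 8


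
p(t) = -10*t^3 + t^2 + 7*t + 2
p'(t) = -30*t^2 + 2*t + 7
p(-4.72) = 1042.78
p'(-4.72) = -670.79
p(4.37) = -782.85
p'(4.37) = -557.17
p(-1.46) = 25.03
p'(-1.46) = -59.87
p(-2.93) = 241.61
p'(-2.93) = -256.41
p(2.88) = -208.42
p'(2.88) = -236.07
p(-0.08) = 1.45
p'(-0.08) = 6.65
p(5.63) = -1711.43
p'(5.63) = -932.65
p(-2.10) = 84.32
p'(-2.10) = -129.50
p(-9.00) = 7310.00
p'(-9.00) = -2441.00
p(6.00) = -2080.00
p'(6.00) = -1061.00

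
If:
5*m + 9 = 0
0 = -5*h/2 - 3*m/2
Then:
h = 27/25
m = -9/5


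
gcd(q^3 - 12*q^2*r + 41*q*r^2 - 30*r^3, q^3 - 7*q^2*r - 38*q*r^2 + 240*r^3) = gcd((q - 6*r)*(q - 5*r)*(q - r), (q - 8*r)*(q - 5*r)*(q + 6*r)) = q - 5*r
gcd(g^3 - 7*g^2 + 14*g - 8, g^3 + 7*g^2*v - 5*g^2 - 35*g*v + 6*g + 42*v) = g - 2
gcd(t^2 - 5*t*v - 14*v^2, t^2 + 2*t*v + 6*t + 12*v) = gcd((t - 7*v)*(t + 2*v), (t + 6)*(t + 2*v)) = t + 2*v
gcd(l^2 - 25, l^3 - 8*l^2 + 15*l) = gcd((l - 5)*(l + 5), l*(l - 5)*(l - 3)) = l - 5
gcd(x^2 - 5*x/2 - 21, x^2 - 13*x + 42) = x - 6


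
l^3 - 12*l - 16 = (l - 4)*(l + 2)^2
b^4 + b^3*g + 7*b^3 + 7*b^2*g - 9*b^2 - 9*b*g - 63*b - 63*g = (b - 3)*(b + 3)*(b + 7)*(b + g)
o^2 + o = o*(o + 1)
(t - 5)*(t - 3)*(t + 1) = t^3 - 7*t^2 + 7*t + 15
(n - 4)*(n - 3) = n^2 - 7*n + 12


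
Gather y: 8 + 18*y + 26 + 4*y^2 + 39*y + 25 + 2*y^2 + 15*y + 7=6*y^2 + 72*y + 66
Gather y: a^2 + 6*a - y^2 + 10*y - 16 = a^2 + 6*a - y^2 + 10*y - 16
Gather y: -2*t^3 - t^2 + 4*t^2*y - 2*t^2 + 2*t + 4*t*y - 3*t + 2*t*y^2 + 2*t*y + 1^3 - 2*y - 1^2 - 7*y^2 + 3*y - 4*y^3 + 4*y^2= -2*t^3 - 3*t^2 - t - 4*y^3 + y^2*(2*t - 3) + y*(4*t^2 + 6*t + 1)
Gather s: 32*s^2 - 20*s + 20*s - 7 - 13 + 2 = 32*s^2 - 18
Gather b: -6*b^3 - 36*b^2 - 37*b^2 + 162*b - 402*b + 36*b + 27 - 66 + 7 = -6*b^3 - 73*b^2 - 204*b - 32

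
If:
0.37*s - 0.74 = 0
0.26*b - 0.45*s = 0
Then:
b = 3.46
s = 2.00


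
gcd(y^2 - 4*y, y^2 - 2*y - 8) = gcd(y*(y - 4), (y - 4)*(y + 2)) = y - 4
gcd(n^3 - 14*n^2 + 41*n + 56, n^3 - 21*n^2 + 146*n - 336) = n^2 - 15*n + 56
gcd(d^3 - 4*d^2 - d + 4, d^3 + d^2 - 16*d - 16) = d^2 - 3*d - 4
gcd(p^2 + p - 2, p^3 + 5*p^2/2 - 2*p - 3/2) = p - 1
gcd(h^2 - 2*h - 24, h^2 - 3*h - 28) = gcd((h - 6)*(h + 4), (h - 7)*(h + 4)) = h + 4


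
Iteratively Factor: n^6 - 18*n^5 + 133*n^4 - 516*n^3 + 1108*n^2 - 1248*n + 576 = (n - 2)*(n^5 - 16*n^4 + 101*n^3 - 314*n^2 + 480*n - 288) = (n - 4)*(n - 2)*(n^4 - 12*n^3 + 53*n^2 - 102*n + 72) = (n - 4)^2*(n - 2)*(n^3 - 8*n^2 + 21*n - 18) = (n - 4)^2*(n - 2)^2*(n^2 - 6*n + 9) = (n - 4)^2*(n - 3)*(n - 2)^2*(n - 3)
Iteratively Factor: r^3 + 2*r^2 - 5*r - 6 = (r + 1)*(r^2 + r - 6) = (r + 1)*(r + 3)*(r - 2)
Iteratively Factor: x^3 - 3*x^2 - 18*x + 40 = (x - 5)*(x^2 + 2*x - 8) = (x - 5)*(x - 2)*(x + 4)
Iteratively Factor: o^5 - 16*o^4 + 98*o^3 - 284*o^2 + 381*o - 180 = (o - 1)*(o^4 - 15*o^3 + 83*o^2 - 201*o + 180) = (o - 3)*(o - 1)*(o^3 - 12*o^2 + 47*o - 60) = (o - 3)^2*(o - 1)*(o^2 - 9*o + 20) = (o - 5)*(o - 3)^2*(o - 1)*(o - 4)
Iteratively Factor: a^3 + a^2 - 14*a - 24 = (a + 3)*(a^2 - 2*a - 8) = (a + 2)*(a + 3)*(a - 4)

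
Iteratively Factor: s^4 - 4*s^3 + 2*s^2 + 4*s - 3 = (s + 1)*(s^3 - 5*s^2 + 7*s - 3) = (s - 1)*(s + 1)*(s^2 - 4*s + 3) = (s - 3)*(s - 1)*(s + 1)*(s - 1)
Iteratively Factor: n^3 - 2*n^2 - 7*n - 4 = (n - 4)*(n^2 + 2*n + 1) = (n - 4)*(n + 1)*(n + 1)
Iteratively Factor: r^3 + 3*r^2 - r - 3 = (r - 1)*(r^2 + 4*r + 3) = (r - 1)*(r + 3)*(r + 1)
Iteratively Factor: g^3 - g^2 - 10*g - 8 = (g + 1)*(g^2 - 2*g - 8) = (g - 4)*(g + 1)*(g + 2)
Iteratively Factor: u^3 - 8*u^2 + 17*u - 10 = (u - 1)*(u^2 - 7*u + 10) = (u - 5)*(u - 1)*(u - 2)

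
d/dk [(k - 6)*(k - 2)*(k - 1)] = 3*k^2 - 18*k + 20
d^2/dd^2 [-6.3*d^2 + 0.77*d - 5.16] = -12.6000000000000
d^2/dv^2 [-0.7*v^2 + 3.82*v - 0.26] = -1.40000000000000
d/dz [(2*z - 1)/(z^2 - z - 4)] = (-2*z^2 + 2*z - 9)/(z^4 - 2*z^3 - 7*z^2 + 8*z + 16)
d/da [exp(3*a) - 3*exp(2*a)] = 3*(exp(a) - 2)*exp(2*a)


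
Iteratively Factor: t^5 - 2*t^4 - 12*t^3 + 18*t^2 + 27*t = (t + 3)*(t^4 - 5*t^3 + 3*t^2 + 9*t) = t*(t + 3)*(t^3 - 5*t^2 + 3*t + 9) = t*(t + 1)*(t + 3)*(t^2 - 6*t + 9) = t*(t - 3)*(t + 1)*(t + 3)*(t - 3)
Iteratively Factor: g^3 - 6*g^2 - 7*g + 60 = (g - 5)*(g^2 - g - 12) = (g - 5)*(g - 4)*(g + 3)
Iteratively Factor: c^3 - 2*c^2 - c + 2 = (c - 1)*(c^2 - c - 2) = (c - 1)*(c + 1)*(c - 2)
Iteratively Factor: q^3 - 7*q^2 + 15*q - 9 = (q - 1)*(q^2 - 6*q + 9) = (q - 3)*(q - 1)*(q - 3)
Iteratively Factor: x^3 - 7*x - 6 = (x + 1)*(x^2 - x - 6) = (x - 3)*(x + 1)*(x + 2)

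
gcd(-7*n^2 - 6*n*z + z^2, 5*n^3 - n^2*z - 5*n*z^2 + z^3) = n + z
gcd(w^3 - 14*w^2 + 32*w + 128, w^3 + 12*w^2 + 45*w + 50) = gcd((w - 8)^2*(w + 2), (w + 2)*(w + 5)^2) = w + 2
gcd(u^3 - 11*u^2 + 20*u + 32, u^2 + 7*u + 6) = u + 1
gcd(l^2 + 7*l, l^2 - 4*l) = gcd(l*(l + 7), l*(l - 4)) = l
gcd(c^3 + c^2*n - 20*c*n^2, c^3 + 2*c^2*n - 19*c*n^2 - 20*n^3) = c^2 + c*n - 20*n^2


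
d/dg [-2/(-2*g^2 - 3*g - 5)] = 2*(-4*g - 3)/(2*g^2 + 3*g + 5)^2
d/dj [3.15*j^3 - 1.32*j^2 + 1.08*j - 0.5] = 9.45*j^2 - 2.64*j + 1.08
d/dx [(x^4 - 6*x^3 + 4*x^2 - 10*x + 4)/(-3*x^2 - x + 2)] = (-6*x^5 + 15*x^4 + 20*x^3 - 70*x^2 + 40*x - 16)/(9*x^4 + 6*x^3 - 11*x^2 - 4*x + 4)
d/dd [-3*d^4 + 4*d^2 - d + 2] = -12*d^3 + 8*d - 1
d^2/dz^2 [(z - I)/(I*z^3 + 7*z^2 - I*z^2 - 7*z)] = 2*(z*(I*z^2 + 7*z - I*z - 7)*(-3*I*z^2 - 14*z + 2*I*z - (z - I)*(3*I*z + 7 - I) + 7) + (z - I)*(3*I*z^2 + 14*z - 2*I*z - 7)^2)/(z^3*(I*z^2 + 7*z - I*z - 7)^3)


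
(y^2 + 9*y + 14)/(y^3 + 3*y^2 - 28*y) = (y + 2)/(y*(y - 4))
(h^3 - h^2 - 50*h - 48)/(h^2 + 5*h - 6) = (h^2 - 7*h - 8)/(h - 1)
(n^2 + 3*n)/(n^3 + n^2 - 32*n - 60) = n*(n + 3)/(n^3 + n^2 - 32*n - 60)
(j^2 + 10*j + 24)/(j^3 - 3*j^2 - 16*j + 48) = (j + 6)/(j^2 - 7*j + 12)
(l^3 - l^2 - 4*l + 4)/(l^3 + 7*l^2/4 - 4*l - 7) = 4*(l - 1)/(4*l + 7)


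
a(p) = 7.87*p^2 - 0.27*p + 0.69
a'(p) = 15.74*p - 0.27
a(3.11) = 75.97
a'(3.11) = 48.68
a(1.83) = 26.55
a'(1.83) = 28.53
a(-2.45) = 48.59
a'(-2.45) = -38.83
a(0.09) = 0.73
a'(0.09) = 1.15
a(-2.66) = 57.09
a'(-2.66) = -42.14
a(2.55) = 51.18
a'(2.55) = 39.87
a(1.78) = 25.14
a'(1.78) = 27.75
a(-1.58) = 20.76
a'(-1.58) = -25.14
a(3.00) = 70.71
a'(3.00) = 46.95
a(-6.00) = 285.63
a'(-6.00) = -94.71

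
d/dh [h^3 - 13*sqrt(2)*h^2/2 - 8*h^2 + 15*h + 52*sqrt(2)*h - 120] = 3*h^2 - 13*sqrt(2)*h - 16*h + 15 + 52*sqrt(2)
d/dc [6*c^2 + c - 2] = 12*c + 1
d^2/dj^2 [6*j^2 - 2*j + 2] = 12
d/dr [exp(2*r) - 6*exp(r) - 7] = 2*(exp(r) - 3)*exp(r)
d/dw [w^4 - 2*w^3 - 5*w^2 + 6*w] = 4*w^3 - 6*w^2 - 10*w + 6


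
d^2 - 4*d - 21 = (d - 7)*(d + 3)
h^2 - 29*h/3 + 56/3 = (h - 7)*(h - 8/3)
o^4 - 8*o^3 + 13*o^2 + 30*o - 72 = (o - 4)*(o - 3)^2*(o + 2)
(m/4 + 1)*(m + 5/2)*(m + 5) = m^3/4 + 23*m^2/8 + 85*m/8 + 25/2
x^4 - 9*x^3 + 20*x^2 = x^2*(x - 5)*(x - 4)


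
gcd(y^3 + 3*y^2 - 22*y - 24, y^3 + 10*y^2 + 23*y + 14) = y + 1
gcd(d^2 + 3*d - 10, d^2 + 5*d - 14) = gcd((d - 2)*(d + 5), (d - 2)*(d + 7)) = d - 2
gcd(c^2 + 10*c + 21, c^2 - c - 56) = c + 7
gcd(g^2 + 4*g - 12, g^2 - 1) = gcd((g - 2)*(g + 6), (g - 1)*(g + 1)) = 1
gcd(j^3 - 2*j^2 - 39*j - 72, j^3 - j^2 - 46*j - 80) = j - 8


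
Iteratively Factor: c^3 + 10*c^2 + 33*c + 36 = (c + 3)*(c^2 + 7*c + 12) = (c + 3)*(c + 4)*(c + 3)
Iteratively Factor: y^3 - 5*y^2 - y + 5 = (y + 1)*(y^2 - 6*y + 5) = (y - 1)*(y + 1)*(y - 5)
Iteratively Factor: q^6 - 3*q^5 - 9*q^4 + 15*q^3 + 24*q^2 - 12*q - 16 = (q + 2)*(q^5 - 5*q^4 + q^3 + 13*q^2 - 2*q - 8) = (q - 1)*(q + 2)*(q^4 - 4*q^3 - 3*q^2 + 10*q + 8) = (q - 1)*(q + 1)*(q + 2)*(q^3 - 5*q^2 + 2*q + 8) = (q - 4)*(q - 1)*(q + 1)*(q + 2)*(q^2 - q - 2) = (q - 4)*(q - 1)*(q + 1)^2*(q + 2)*(q - 2)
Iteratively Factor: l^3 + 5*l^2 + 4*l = (l + 1)*(l^2 + 4*l) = (l + 1)*(l + 4)*(l)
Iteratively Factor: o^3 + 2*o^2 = (o + 2)*(o^2) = o*(o + 2)*(o)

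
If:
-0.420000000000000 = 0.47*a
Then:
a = -0.89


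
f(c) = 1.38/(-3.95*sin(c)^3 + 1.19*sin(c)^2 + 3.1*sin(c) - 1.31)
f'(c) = 1.38*(11.85*sin(c)^2*cos(c) - 2.38*sin(c)*cos(c) - 3.1*cos(c))/(-3.95*sin(c)^3 + 1.19*sin(c)^2 + 3.1*sin(c) - 1.31)^2 = (16.353*sin(c)^2 - 3.2844*sin(c) - 4.278)*cos(c)/(3.95*sin(c)^3 - 1.19*sin(c)^2 - 3.1*sin(c) + 1.31)^2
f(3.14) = -1.06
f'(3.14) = 2.51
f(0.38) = -6.97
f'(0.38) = -76.90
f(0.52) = 34.88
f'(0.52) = -1038.25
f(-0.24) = -0.72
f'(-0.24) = -0.67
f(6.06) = -0.73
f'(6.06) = -0.75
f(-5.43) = 116.32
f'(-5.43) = 11815.70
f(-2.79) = -0.67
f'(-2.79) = 0.26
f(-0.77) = -0.89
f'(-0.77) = 1.75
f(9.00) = -12.92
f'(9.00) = 227.98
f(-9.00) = -0.65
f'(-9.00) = 0.03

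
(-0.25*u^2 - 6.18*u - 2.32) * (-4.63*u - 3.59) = 1.1575*u^3 + 29.5109*u^2 + 32.9278*u + 8.3288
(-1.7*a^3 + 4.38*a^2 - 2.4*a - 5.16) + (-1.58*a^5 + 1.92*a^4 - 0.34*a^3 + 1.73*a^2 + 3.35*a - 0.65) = -1.58*a^5 + 1.92*a^4 - 2.04*a^3 + 6.11*a^2 + 0.95*a - 5.81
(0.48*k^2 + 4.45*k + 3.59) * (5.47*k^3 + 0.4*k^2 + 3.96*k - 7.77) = 2.6256*k^5 + 24.5335*k^4 + 23.3181*k^3 + 15.3284*k^2 - 20.3601*k - 27.8943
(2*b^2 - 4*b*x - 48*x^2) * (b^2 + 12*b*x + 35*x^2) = 2*b^4 + 20*b^3*x - 26*b^2*x^2 - 716*b*x^3 - 1680*x^4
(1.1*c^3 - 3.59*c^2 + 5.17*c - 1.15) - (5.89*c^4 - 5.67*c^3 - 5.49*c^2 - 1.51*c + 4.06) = -5.89*c^4 + 6.77*c^3 + 1.9*c^2 + 6.68*c - 5.21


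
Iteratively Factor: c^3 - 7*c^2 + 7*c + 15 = (c - 5)*(c^2 - 2*c - 3) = (c - 5)*(c + 1)*(c - 3)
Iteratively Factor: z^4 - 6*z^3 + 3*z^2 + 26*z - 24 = (z - 1)*(z^3 - 5*z^2 - 2*z + 24) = (z - 4)*(z - 1)*(z^2 - z - 6) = (z - 4)*(z - 3)*(z - 1)*(z + 2)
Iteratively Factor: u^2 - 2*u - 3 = (u + 1)*(u - 3)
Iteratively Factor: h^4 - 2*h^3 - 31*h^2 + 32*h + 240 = (h + 3)*(h^3 - 5*h^2 - 16*h + 80) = (h - 4)*(h + 3)*(h^2 - h - 20) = (h - 4)*(h + 3)*(h + 4)*(h - 5)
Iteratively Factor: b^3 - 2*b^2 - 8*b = (b)*(b^2 - 2*b - 8) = b*(b - 4)*(b + 2)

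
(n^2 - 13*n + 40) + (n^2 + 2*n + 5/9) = 2*n^2 - 11*n + 365/9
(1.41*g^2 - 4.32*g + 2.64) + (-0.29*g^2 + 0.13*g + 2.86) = 1.12*g^2 - 4.19*g + 5.5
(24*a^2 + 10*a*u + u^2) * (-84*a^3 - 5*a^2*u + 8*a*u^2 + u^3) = -2016*a^5 - 960*a^4*u + 58*a^3*u^2 + 99*a^2*u^3 + 18*a*u^4 + u^5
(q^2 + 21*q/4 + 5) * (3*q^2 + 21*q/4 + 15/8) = 3*q^4 + 21*q^3 + 711*q^2/16 + 1155*q/32 + 75/8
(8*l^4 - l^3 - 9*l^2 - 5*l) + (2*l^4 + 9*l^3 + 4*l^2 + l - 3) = 10*l^4 + 8*l^3 - 5*l^2 - 4*l - 3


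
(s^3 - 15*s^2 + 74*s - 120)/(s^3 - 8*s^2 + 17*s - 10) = (s^2 - 10*s + 24)/(s^2 - 3*s + 2)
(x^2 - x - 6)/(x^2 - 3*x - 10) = (x - 3)/(x - 5)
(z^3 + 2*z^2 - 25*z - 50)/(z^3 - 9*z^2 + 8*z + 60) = (z + 5)/(z - 6)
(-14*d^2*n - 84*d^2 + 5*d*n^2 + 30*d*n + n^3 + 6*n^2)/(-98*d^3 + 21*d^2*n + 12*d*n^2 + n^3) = (n + 6)/(7*d + n)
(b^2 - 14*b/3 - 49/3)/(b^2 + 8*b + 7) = (3*b^2 - 14*b - 49)/(3*(b^2 + 8*b + 7))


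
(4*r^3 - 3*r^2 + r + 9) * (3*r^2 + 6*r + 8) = 12*r^5 + 15*r^4 + 17*r^3 + 9*r^2 + 62*r + 72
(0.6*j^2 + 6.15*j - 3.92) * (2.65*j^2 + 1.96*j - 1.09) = 1.59*j^4 + 17.4735*j^3 + 1.012*j^2 - 14.3867*j + 4.2728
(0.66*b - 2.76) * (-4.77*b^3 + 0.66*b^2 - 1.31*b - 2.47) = -3.1482*b^4 + 13.6008*b^3 - 2.6862*b^2 + 1.9854*b + 6.8172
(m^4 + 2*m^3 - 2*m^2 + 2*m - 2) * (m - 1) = m^5 + m^4 - 4*m^3 + 4*m^2 - 4*m + 2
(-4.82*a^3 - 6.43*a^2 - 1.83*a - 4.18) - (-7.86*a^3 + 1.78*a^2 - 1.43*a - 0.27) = 3.04*a^3 - 8.21*a^2 - 0.4*a - 3.91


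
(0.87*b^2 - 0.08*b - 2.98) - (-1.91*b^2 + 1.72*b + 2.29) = 2.78*b^2 - 1.8*b - 5.27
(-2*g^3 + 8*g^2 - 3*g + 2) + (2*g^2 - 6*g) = -2*g^3 + 10*g^2 - 9*g + 2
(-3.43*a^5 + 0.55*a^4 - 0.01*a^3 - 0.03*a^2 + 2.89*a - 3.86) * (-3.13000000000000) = 10.7359*a^5 - 1.7215*a^4 + 0.0313*a^3 + 0.0939*a^2 - 9.0457*a + 12.0818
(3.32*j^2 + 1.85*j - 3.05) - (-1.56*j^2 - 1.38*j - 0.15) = 4.88*j^2 + 3.23*j - 2.9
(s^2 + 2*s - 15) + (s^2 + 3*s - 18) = 2*s^2 + 5*s - 33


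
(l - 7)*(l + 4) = l^2 - 3*l - 28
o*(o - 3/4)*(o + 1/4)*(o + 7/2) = o^4 + 3*o^3 - 31*o^2/16 - 21*o/32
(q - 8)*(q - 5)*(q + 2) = q^3 - 11*q^2 + 14*q + 80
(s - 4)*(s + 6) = s^2 + 2*s - 24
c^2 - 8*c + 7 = (c - 7)*(c - 1)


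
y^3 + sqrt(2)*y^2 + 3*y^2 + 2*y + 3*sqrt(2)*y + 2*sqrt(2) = (y + 1)*(y + 2)*(y + sqrt(2))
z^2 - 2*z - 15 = (z - 5)*(z + 3)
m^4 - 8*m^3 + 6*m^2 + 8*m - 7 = (m - 7)*(m - 1)^2*(m + 1)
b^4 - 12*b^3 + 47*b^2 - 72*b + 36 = (b - 6)*(b - 3)*(b - 2)*(b - 1)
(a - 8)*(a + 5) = a^2 - 3*a - 40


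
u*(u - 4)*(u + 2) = u^3 - 2*u^2 - 8*u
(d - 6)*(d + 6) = d^2 - 36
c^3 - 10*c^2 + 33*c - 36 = (c - 4)*(c - 3)^2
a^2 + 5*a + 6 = (a + 2)*(a + 3)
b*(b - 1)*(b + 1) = b^3 - b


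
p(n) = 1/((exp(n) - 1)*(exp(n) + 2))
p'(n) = -exp(n)/((exp(n) - 1)*(exp(n) + 2)^2) - exp(n)/((exp(n) - 1)^2*(exp(n) + 2))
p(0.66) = 0.27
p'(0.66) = -0.70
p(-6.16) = -0.50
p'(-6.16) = -0.00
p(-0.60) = -0.87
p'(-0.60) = -0.87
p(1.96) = 0.02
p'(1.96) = -0.04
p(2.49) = 0.01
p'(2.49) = -0.01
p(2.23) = 0.01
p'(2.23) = -0.02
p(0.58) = 0.34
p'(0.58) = -0.92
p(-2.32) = -0.53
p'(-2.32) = -0.03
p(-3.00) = -0.51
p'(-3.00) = -0.01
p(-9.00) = -0.50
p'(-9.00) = 0.00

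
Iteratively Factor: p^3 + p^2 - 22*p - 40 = (p + 4)*(p^2 - 3*p - 10) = (p + 2)*(p + 4)*(p - 5)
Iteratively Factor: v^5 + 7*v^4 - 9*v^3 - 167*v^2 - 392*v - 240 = (v - 5)*(v^4 + 12*v^3 + 51*v^2 + 88*v + 48) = (v - 5)*(v + 1)*(v^3 + 11*v^2 + 40*v + 48) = (v - 5)*(v + 1)*(v + 4)*(v^2 + 7*v + 12) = (v - 5)*(v + 1)*(v + 4)^2*(v + 3)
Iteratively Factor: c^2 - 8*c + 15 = (c - 5)*(c - 3)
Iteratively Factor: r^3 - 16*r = (r + 4)*(r^2 - 4*r) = r*(r + 4)*(r - 4)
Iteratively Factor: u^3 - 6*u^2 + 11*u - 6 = (u - 3)*(u^2 - 3*u + 2) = (u - 3)*(u - 2)*(u - 1)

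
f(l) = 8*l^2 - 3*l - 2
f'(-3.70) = -62.20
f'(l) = 16*l - 3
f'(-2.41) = -41.56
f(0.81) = 0.82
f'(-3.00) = -51.00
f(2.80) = 52.32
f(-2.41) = 51.69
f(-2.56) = 58.11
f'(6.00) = 93.00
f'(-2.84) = -48.44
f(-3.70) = 118.62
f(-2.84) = 71.04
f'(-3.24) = -54.84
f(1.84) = 19.56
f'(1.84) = 26.44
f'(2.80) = 41.80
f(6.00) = 268.00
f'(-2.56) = -43.96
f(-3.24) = 91.70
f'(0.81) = 9.96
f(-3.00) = 79.00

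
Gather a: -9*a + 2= 2 - 9*a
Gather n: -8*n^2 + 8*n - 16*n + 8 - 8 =-8*n^2 - 8*n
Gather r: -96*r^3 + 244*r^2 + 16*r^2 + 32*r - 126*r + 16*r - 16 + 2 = -96*r^3 + 260*r^2 - 78*r - 14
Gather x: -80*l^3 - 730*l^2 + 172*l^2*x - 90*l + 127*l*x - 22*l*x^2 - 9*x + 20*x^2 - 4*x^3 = -80*l^3 - 730*l^2 - 90*l - 4*x^3 + x^2*(20 - 22*l) + x*(172*l^2 + 127*l - 9)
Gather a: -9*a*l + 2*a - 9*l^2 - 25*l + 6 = a*(2 - 9*l) - 9*l^2 - 25*l + 6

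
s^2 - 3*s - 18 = (s - 6)*(s + 3)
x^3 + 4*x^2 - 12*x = x*(x - 2)*(x + 6)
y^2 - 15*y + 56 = (y - 8)*(y - 7)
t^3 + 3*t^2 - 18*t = t*(t - 3)*(t + 6)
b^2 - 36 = (b - 6)*(b + 6)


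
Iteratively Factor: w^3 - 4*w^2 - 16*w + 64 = (w + 4)*(w^2 - 8*w + 16) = (w - 4)*(w + 4)*(w - 4)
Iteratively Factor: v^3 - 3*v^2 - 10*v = (v + 2)*(v^2 - 5*v) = v*(v + 2)*(v - 5)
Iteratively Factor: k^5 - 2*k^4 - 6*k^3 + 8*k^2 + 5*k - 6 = (k - 3)*(k^4 + k^3 - 3*k^2 - k + 2) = (k - 3)*(k - 1)*(k^3 + 2*k^2 - k - 2) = (k - 3)*(k - 1)*(k + 2)*(k^2 - 1) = (k - 3)*(k - 1)^2*(k + 2)*(k + 1)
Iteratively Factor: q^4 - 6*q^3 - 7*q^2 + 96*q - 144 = (q - 3)*(q^3 - 3*q^2 - 16*q + 48) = (q - 4)*(q - 3)*(q^2 + q - 12) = (q - 4)*(q - 3)^2*(q + 4)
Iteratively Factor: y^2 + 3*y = (y + 3)*(y)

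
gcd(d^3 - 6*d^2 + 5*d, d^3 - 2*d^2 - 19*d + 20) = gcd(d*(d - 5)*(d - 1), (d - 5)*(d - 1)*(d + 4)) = d^2 - 6*d + 5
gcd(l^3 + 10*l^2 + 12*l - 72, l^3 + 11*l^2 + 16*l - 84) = l^2 + 4*l - 12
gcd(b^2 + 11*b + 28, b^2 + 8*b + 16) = b + 4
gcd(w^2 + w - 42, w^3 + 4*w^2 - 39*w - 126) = w^2 + w - 42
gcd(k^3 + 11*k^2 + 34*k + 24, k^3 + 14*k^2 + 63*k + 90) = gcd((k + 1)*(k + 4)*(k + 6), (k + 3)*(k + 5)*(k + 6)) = k + 6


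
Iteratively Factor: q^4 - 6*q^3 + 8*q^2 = (q - 4)*(q^3 - 2*q^2) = q*(q - 4)*(q^2 - 2*q) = q^2*(q - 4)*(q - 2)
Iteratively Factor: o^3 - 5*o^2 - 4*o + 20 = (o + 2)*(o^2 - 7*o + 10) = (o - 5)*(o + 2)*(o - 2)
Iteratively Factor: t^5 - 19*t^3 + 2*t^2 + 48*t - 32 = (t - 1)*(t^4 + t^3 - 18*t^2 - 16*t + 32) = (t - 1)*(t + 2)*(t^3 - t^2 - 16*t + 16) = (t - 4)*(t - 1)*(t + 2)*(t^2 + 3*t - 4) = (t - 4)*(t - 1)^2*(t + 2)*(t + 4)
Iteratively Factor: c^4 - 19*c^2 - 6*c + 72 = (c - 2)*(c^3 + 2*c^2 - 15*c - 36) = (c - 2)*(c + 3)*(c^2 - c - 12) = (c - 4)*(c - 2)*(c + 3)*(c + 3)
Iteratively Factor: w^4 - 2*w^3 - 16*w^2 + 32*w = (w - 4)*(w^3 + 2*w^2 - 8*w) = (w - 4)*(w - 2)*(w^2 + 4*w) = w*(w - 4)*(w - 2)*(w + 4)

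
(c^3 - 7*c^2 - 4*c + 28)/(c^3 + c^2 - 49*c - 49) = (c^2 - 4)/(c^2 + 8*c + 7)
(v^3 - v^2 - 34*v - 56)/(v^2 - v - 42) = (v^2 + 6*v + 8)/(v + 6)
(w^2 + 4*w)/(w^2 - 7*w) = (w + 4)/(w - 7)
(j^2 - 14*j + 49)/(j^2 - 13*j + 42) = (j - 7)/(j - 6)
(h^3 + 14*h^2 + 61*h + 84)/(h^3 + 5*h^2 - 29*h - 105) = (h + 4)/(h - 5)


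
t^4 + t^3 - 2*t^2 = t^2*(t - 1)*(t + 2)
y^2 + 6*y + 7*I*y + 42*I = (y + 6)*(y + 7*I)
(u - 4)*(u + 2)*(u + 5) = u^3 + 3*u^2 - 18*u - 40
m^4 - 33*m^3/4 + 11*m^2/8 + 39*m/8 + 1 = (m - 8)*(m - 1)*(m + 1/4)*(m + 1/2)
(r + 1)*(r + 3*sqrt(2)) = r^2 + r + 3*sqrt(2)*r + 3*sqrt(2)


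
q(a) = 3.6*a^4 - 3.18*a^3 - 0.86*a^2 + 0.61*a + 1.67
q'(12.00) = 23489.41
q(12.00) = 69039.71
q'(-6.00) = -3442.91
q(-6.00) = 5319.53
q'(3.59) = 537.75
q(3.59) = 443.61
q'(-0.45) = -1.86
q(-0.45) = 1.66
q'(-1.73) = -99.53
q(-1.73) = 46.75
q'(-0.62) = -5.42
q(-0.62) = 2.25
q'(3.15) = 350.62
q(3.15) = 250.11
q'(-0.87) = -14.60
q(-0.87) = 4.64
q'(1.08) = 5.76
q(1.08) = 2.22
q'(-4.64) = -1635.32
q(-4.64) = 1966.68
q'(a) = 14.4*a^3 - 9.54*a^2 - 1.72*a + 0.61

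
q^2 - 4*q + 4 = (q - 2)^2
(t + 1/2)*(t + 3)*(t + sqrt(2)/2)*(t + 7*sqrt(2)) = t^4 + 7*t^3/2 + 15*sqrt(2)*t^3/2 + 17*t^2/2 + 105*sqrt(2)*t^2/4 + 45*sqrt(2)*t/4 + 49*t/2 + 21/2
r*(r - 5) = r^2 - 5*r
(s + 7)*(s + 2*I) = s^2 + 7*s + 2*I*s + 14*I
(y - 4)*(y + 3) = y^2 - y - 12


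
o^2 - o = o*(o - 1)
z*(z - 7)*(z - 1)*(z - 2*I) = z^4 - 8*z^3 - 2*I*z^3 + 7*z^2 + 16*I*z^2 - 14*I*z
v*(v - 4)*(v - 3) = v^3 - 7*v^2 + 12*v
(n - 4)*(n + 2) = n^2 - 2*n - 8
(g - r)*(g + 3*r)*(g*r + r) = g^3*r + 2*g^2*r^2 + g^2*r - 3*g*r^3 + 2*g*r^2 - 3*r^3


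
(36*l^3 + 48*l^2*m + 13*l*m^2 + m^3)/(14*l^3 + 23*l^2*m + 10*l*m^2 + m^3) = (36*l^2 + 12*l*m + m^2)/(14*l^2 + 9*l*m + m^2)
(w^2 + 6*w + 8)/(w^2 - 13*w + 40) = (w^2 + 6*w + 8)/(w^2 - 13*w + 40)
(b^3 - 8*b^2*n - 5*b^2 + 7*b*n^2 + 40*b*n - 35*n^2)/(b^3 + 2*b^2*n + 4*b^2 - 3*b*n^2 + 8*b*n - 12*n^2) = (b^2 - 7*b*n - 5*b + 35*n)/(b^2 + 3*b*n + 4*b + 12*n)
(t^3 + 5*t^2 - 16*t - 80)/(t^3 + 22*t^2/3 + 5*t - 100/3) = 3*(t - 4)/(3*t - 5)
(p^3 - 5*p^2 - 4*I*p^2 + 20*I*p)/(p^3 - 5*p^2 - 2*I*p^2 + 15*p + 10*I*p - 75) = p*(p - 4*I)/(p^2 - 2*I*p + 15)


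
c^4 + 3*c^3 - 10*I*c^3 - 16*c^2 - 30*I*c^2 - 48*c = c*(c + 3)*(c - 8*I)*(c - 2*I)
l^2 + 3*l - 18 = (l - 3)*(l + 6)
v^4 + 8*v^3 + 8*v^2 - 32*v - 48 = (v - 2)*(v + 2)^2*(v + 6)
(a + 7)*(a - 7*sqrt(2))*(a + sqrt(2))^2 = a^4 - 5*sqrt(2)*a^3 + 7*a^3 - 35*sqrt(2)*a^2 - 26*a^2 - 182*a - 14*sqrt(2)*a - 98*sqrt(2)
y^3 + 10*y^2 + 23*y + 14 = (y + 1)*(y + 2)*(y + 7)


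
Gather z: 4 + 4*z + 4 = 4*z + 8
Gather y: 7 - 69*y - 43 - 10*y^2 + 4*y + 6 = -10*y^2 - 65*y - 30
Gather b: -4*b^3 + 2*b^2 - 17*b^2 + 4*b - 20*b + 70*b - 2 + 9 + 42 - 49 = -4*b^3 - 15*b^2 + 54*b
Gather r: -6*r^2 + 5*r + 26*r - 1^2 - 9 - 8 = -6*r^2 + 31*r - 18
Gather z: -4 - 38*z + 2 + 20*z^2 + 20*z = 20*z^2 - 18*z - 2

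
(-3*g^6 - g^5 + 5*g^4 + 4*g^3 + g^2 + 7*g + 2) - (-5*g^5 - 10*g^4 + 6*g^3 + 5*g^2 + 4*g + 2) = -3*g^6 + 4*g^5 + 15*g^4 - 2*g^3 - 4*g^2 + 3*g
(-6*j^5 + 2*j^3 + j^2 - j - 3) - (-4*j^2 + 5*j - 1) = -6*j^5 + 2*j^3 + 5*j^2 - 6*j - 2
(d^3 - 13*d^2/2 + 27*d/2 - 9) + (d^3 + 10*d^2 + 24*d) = 2*d^3 + 7*d^2/2 + 75*d/2 - 9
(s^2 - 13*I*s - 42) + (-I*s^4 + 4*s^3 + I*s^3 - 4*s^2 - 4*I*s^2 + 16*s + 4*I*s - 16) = -I*s^4 + 4*s^3 + I*s^3 - 3*s^2 - 4*I*s^2 + 16*s - 9*I*s - 58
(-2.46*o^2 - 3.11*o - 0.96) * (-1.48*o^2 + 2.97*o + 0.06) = 3.6408*o^4 - 2.7034*o^3 - 7.9635*o^2 - 3.0378*o - 0.0576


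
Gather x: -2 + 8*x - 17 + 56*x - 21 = 64*x - 40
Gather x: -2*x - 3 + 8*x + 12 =6*x + 9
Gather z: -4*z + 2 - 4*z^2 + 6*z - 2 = -4*z^2 + 2*z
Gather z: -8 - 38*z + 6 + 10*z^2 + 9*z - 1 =10*z^2 - 29*z - 3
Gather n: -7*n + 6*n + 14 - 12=2 - n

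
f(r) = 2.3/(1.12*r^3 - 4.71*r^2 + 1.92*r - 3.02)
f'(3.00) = -0.10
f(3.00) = -0.24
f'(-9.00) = -0.00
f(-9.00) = -0.00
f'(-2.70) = -0.03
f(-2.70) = -0.04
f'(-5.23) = -0.00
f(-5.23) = -0.01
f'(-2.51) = -0.04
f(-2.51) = -0.04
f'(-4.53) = -0.01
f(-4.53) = -0.01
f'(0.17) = -0.12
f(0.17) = -0.81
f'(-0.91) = -0.34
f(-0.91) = -0.24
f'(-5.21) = -0.00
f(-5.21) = -0.01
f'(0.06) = -0.37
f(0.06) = -0.79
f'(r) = 2.3*(-3.36*r^2 + 9.42*r - 1.92)/(1.12*r^3 - 4.71*r^2 + 1.92*r - 3.02)^2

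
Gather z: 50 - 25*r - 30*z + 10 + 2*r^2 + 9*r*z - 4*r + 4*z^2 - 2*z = 2*r^2 - 29*r + 4*z^2 + z*(9*r - 32) + 60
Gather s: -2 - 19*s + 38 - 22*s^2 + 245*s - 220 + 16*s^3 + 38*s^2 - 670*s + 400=16*s^3 + 16*s^2 - 444*s + 216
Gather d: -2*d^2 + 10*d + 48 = -2*d^2 + 10*d + 48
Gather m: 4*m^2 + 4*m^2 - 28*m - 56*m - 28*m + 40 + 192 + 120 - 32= 8*m^2 - 112*m + 320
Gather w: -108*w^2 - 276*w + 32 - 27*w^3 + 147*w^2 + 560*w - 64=-27*w^3 + 39*w^2 + 284*w - 32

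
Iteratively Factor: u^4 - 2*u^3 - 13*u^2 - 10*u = (u + 1)*(u^3 - 3*u^2 - 10*u) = (u + 1)*(u + 2)*(u^2 - 5*u) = (u - 5)*(u + 1)*(u + 2)*(u)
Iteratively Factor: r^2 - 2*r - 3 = (r + 1)*(r - 3)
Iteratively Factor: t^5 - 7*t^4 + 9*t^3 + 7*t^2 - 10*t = (t + 1)*(t^4 - 8*t^3 + 17*t^2 - 10*t) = t*(t + 1)*(t^3 - 8*t^2 + 17*t - 10) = t*(t - 1)*(t + 1)*(t^2 - 7*t + 10) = t*(t - 2)*(t - 1)*(t + 1)*(t - 5)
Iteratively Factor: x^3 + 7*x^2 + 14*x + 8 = (x + 2)*(x^2 + 5*x + 4) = (x + 1)*(x + 2)*(x + 4)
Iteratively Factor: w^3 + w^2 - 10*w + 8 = (w - 2)*(w^2 + 3*w - 4) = (w - 2)*(w - 1)*(w + 4)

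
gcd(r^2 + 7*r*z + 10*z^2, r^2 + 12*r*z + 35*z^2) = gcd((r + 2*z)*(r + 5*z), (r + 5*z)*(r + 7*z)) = r + 5*z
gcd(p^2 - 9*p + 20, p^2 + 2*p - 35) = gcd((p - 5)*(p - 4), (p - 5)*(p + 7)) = p - 5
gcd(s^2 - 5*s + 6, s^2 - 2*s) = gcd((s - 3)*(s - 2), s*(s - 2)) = s - 2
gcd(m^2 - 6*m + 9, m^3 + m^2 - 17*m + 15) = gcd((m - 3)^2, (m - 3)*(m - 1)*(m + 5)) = m - 3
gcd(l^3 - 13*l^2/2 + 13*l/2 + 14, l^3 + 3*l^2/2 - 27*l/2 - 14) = l^2 - 5*l/2 - 7/2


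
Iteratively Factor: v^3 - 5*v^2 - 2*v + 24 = (v - 4)*(v^2 - v - 6) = (v - 4)*(v - 3)*(v + 2)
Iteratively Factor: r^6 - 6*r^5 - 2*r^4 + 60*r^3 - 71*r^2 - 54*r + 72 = (r - 2)*(r^5 - 4*r^4 - 10*r^3 + 40*r^2 + 9*r - 36) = (r - 2)*(r + 1)*(r^4 - 5*r^3 - 5*r^2 + 45*r - 36) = (r - 3)*(r - 2)*(r + 1)*(r^3 - 2*r^2 - 11*r + 12) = (r - 4)*(r - 3)*(r - 2)*(r + 1)*(r^2 + 2*r - 3) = (r - 4)*(r - 3)*(r - 2)*(r + 1)*(r + 3)*(r - 1)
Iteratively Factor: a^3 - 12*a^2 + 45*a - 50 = (a - 2)*(a^2 - 10*a + 25) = (a - 5)*(a - 2)*(a - 5)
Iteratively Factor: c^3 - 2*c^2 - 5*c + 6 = (c - 1)*(c^2 - c - 6) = (c - 3)*(c - 1)*(c + 2)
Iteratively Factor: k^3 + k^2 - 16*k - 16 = (k - 4)*(k^2 + 5*k + 4) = (k - 4)*(k + 4)*(k + 1)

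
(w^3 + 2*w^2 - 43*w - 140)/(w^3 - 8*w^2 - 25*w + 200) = (w^2 - 3*w - 28)/(w^2 - 13*w + 40)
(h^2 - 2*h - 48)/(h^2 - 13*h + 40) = (h + 6)/(h - 5)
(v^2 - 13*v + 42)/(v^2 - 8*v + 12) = (v - 7)/(v - 2)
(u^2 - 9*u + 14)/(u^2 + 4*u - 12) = (u - 7)/(u + 6)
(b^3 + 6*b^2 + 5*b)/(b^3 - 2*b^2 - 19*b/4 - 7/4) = 4*b*(b + 5)/(4*b^2 - 12*b - 7)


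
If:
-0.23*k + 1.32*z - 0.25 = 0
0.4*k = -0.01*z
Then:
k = -0.00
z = 0.19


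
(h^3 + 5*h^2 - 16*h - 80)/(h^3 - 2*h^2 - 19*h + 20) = (h^2 + h - 20)/(h^2 - 6*h + 5)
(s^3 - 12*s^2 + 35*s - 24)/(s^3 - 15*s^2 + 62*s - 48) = (s - 3)/(s - 6)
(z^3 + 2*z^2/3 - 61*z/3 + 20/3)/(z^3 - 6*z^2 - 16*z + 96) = (3*z^2 + 14*z - 5)/(3*(z^2 - 2*z - 24))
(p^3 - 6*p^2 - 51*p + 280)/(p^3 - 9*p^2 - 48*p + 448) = (p - 5)/(p - 8)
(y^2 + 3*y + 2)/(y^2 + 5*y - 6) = (y^2 + 3*y + 2)/(y^2 + 5*y - 6)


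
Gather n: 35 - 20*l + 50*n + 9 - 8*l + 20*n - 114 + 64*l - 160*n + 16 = 36*l - 90*n - 54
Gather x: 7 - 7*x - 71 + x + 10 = -6*x - 54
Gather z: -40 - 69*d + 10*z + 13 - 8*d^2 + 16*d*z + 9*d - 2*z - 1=-8*d^2 - 60*d + z*(16*d + 8) - 28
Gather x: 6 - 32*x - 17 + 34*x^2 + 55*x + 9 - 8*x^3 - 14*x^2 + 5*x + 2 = -8*x^3 + 20*x^2 + 28*x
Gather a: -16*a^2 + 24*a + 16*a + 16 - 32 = -16*a^2 + 40*a - 16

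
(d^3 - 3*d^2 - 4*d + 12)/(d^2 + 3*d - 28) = (d^3 - 3*d^2 - 4*d + 12)/(d^2 + 3*d - 28)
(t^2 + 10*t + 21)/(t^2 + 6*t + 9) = (t + 7)/(t + 3)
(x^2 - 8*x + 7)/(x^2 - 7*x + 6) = (x - 7)/(x - 6)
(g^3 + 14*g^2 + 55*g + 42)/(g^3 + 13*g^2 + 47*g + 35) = (g + 6)/(g + 5)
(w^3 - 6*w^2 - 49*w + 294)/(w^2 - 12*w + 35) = (w^2 + w - 42)/(w - 5)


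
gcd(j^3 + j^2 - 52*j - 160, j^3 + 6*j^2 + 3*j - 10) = j + 5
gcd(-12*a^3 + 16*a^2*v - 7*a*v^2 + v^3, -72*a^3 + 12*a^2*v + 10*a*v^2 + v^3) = -2*a + v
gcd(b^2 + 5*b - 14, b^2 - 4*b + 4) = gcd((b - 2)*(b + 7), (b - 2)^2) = b - 2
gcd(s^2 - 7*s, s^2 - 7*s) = s^2 - 7*s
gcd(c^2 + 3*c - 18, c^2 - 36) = c + 6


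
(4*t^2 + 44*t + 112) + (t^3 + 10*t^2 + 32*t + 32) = t^3 + 14*t^2 + 76*t + 144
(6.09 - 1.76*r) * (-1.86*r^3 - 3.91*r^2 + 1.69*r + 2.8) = 3.2736*r^4 - 4.4458*r^3 - 26.7863*r^2 + 5.3641*r + 17.052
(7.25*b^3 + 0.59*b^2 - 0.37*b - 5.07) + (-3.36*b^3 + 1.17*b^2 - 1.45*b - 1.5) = 3.89*b^3 + 1.76*b^2 - 1.82*b - 6.57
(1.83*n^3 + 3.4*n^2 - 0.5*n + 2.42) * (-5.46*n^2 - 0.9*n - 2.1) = -9.9918*n^5 - 20.211*n^4 - 4.173*n^3 - 19.9032*n^2 - 1.128*n - 5.082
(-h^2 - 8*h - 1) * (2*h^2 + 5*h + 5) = -2*h^4 - 21*h^3 - 47*h^2 - 45*h - 5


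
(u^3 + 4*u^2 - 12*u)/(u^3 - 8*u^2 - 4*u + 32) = u*(u + 6)/(u^2 - 6*u - 16)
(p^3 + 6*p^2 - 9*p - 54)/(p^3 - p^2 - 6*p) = (p^2 + 9*p + 18)/(p*(p + 2))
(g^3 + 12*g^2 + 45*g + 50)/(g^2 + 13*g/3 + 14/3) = 3*(g^2 + 10*g + 25)/(3*g + 7)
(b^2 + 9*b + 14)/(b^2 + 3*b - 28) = (b + 2)/(b - 4)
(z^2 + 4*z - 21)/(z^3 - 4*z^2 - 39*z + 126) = (z + 7)/(z^2 - z - 42)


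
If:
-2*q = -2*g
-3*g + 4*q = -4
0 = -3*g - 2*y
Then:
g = -4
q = -4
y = 6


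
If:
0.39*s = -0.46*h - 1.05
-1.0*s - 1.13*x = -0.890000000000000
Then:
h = 0.95804347826087*x - 3.03717391304348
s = 0.89 - 1.13*x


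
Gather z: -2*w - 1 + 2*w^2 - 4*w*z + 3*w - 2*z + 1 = 2*w^2 + w + z*(-4*w - 2)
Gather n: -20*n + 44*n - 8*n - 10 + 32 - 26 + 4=16*n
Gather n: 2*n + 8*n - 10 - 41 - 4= 10*n - 55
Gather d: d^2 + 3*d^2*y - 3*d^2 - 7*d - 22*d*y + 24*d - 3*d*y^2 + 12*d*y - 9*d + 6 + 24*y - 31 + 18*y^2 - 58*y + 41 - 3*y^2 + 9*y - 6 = d^2*(3*y - 2) + d*(-3*y^2 - 10*y + 8) + 15*y^2 - 25*y + 10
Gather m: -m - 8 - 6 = -m - 14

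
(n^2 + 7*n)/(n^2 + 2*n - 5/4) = 4*n*(n + 7)/(4*n^2 + 8*n - 5)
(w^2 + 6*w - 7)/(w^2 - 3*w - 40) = (-w^2 - 6*w + 7)/(-w^2 + 3*w + 40)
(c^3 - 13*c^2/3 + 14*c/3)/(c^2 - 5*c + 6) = c*(3*c - 7)/(3*(c - 3))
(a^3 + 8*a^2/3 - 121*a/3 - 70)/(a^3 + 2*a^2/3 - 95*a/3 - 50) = (a + 7)/(a + 5)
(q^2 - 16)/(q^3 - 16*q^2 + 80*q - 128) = (q + 4)/(q^2 - 12*q + 32)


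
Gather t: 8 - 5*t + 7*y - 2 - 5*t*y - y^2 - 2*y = t*(-5*y - 5) - y^2 + 5*y + 6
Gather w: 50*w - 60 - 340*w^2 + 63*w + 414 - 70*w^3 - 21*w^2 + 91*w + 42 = -70*w^3 - 361*w^2 + 204*w + 396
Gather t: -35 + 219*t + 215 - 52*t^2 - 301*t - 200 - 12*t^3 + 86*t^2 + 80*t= -12*t^3 + 34*t^2 - 2*t - 20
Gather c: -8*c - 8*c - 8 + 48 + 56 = 96 - 16*c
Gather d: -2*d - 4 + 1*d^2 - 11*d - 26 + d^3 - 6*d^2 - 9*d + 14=d^3 - 5*d^2 - 22*d - 16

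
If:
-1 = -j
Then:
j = 1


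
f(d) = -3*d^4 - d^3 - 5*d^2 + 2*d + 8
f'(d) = -12*d^3 - 3*d^2 - 10*d + 2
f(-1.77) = -35.10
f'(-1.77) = 76.84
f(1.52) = -20.04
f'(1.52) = -62.27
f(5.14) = -2343.60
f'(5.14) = -1758.22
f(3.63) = -619.35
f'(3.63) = -647.82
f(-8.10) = -12718.83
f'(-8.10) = 6263.46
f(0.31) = 8.08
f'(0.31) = -1.75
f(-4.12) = -879.57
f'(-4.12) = 831.49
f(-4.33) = -1067.79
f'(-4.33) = 963.25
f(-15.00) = -149647.00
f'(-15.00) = 39977.00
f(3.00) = -301.00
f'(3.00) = -379.00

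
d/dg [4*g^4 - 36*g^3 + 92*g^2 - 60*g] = 16*g^3 - 108*g^2 + 184*g - 60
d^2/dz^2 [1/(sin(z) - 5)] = (-5*sin(z) + cos(z)^2 + 1)/(sin(z) - 5)^3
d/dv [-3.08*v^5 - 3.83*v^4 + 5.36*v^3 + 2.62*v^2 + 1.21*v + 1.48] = -15.4*v^4 - 15.32*v^3 + 16.08*v^2 + 5.24*v + 1.21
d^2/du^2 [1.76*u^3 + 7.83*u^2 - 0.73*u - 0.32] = 10.56*u + 15.66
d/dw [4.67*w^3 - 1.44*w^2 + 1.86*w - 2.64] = 14.01*w^2 - 2.88*w + 1.86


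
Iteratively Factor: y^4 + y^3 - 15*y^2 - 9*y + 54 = (y - 3)*(y^3 + 4*y^2 - 3*y - 18) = (y - 3)*(y + 3)*(y^2 + y - 6) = (y - 3)*(y - 2)*(y + 3)*(y + 3)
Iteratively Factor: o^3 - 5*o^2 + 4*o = (o)*(o^2 - 5*o + 4) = o*(o - 4)*(o - 1)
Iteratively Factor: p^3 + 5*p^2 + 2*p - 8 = (p + 4)*(p^2 + p - 2) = (p + 2)*(p + 4)*(p - 1)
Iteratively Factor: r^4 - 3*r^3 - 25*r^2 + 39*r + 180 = (r + 3)*(r^3 - 6*r^2 - 7*r + 60) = (r - 4)*(r + 3)*(r^2 - 2*r - 15) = (r - 5)*(r - 4)*(r + 3)*(r + 3)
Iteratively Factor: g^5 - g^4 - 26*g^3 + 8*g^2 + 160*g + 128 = (g - 4)*(g^4 + 3*g^3 - 14*g^2 - 48*g - 32) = (g - 4)*(g + 2)*(g^3 + g^2 - 16*g - 16) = (g - 4)^2*(g + 2)*(g^2 + 5*g + 4) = (g - 4)^2*(g + 1)*(g + 2)*(g + 4)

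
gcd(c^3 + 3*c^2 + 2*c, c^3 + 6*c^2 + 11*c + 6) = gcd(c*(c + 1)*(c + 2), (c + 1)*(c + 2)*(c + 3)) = c^2 + 3*c + 2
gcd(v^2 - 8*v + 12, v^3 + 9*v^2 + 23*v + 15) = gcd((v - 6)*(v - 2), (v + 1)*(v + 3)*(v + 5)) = 1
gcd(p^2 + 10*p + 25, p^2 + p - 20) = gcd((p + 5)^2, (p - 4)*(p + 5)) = p + 5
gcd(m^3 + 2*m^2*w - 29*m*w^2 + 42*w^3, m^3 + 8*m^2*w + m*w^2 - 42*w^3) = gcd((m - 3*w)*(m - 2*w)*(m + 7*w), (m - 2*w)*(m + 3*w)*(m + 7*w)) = -m^2 - 5*m*w + 14*w^2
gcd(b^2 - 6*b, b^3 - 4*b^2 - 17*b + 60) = 1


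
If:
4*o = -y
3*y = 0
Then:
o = 0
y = 0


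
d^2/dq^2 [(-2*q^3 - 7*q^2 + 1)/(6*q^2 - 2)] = 2*(-3*q^3 - 18*q^2 - 3*q - 2)/(27*q^6 - 27*q^4 + 9*q^2 - 1)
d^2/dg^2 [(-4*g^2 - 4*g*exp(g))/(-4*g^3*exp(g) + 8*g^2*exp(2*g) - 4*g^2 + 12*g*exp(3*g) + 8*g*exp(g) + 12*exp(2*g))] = (g^5*exp(g) - 9*g^4*exp(2*g) + 2*g^4*exp(g) - g^4 + 36*g^3*exp(3*g) - 18*g^3*exp(2*g) + 8*g^3*exp(g) - 2*g^3 + 27*g^2*exp(2*g) + 3*g^2 - 54*g*exp(2*g) + 27*g*exp(g) - 6*g - 18*exp(2*g) - 18*exp(g) + 6)*exp(g)/(g^6*exp(3*g) - 9*g^5*exp(4*g) + 3*g^5*exp(2*g) + 27*g^4*exp(5*g) - 27*g^4*exp(3*g) + 3*g^4*exp(g) - 27*g^3*exp(6*g) + 81*g^3*exp(4*g) - 27*g^3*exp(2*g) + g^3 - 81*g^2*exp(5*g) + 81*g^2*exp(3*g) - 9*g^2*exp(g) - 81*g*exp(4*g) + 27*g*exp(2*g) - 27*exp(3*g))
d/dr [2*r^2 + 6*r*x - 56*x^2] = 4*r + 6*x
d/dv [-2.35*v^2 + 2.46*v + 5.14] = 2.46 - 4.7*v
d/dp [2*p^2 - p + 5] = 4*p - 1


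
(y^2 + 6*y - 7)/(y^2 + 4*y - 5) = (y + 7)/(y + 5)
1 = 1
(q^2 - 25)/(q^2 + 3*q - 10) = (q - 5)/(q - 2)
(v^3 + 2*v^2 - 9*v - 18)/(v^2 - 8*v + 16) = (v^3 + 2*v^2 - 9*v - 18)/(v^2 - 8*v + 16)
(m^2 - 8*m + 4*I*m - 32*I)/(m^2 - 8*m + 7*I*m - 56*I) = (m + 4*I)/(m + 7*I)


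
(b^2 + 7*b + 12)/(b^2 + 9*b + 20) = (b + 3)/(b + 5)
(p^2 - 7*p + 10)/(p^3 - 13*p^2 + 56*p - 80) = (p - 2)/(p^2 - 8*p + 16)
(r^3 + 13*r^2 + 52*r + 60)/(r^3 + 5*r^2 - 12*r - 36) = (r + 5)/(r - 3)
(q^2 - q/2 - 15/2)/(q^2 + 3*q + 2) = (2*q^2 - q - 15)/(2*(q^2 + 3*q + 2))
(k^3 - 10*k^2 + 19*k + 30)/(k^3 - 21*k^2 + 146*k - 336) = (k^2 - 4*k - 5)/(k^2 - 15*k + 56)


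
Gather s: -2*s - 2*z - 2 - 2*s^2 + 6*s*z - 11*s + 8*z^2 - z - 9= -2*s^2 + s*(6*z - 13) + 8*z^2 - 3*z - 11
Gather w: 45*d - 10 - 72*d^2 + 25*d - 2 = -72*d^2 + 70*d - 12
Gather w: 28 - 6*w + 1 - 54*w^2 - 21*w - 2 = -54*w^2 - 27*w + 27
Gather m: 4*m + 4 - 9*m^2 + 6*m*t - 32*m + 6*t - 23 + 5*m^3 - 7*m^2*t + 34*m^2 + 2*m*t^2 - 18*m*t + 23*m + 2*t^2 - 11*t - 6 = 5*m^3 + m^2*(25 - 7*t) + m*(2*t^2 - 12*t - 5) + 2*t^2 - 5*t - 25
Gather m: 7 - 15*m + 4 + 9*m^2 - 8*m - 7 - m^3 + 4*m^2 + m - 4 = -m^3 + 13*m^2 - 22*m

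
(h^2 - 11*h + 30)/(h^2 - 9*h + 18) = (h - 5)/(h - 3)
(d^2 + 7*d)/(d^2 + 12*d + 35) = d/(d + 5)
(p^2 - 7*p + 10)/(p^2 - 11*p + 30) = (p - 2)/(p - 6)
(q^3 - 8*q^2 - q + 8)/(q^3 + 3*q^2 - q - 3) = (q - 8)/(q + 3)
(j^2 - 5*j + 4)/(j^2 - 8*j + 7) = (j - 4)/(j - 7)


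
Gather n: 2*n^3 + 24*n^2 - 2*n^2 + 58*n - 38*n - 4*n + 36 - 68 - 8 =2*n^3 + 22*n^2 + 16*n - 40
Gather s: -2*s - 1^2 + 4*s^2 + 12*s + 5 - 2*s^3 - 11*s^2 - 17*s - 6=-2*s^3 - 7*s^2 - 7*s - 2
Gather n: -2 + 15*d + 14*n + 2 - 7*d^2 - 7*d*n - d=-7*d^2 + 14*d + n*(14 - 7*d)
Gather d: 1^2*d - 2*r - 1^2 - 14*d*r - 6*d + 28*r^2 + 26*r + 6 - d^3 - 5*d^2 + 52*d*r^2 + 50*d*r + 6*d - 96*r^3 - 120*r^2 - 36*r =-d^3 - 5*d^2 + d*(52*r^2 + 36*r + 1) - 96*r^3 - 92*r^2 - 12*r + 5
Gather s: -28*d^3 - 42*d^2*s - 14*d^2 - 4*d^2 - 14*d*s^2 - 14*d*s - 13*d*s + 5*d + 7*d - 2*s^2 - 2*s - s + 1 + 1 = -28*d^3 - 18*d^2 + 12*d + s^2*(-14*d - 2) + s*(-42*d^2 - 27*d - 3) + 2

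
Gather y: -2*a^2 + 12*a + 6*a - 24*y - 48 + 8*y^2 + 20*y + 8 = -2*a^2 + 18*a + 8*y^2 - 4*y - 40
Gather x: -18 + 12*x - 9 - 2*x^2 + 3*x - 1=-2*x^2 + 15*x - 28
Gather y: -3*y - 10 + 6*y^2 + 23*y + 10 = 6*y^2 + 20*y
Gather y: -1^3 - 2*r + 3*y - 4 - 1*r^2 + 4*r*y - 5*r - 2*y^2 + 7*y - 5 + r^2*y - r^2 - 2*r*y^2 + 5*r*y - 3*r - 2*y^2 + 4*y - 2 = -2*r^2 - 10*r + y^2*(-2*r - 4) + y*(r^2 + 9*r + 14) - 12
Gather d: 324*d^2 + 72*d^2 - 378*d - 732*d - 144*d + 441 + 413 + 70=396*d^2 - 1254*d + 924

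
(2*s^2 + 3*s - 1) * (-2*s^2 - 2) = -4*s^4 - 6*s^3 - 2*s^2 - 6*s + 2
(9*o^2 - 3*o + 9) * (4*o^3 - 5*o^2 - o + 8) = 36*o^5 - 57*o^4 + 42*o^3 + 30*o^2 - 33*o + 72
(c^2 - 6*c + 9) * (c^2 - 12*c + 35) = c^4 - 18*c^3 + 116*c^2 - 318*c + 315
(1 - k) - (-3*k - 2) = 2*k + 3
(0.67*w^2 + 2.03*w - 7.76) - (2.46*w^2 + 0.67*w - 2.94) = -1.79*w^2 + 1.36*w - 4.82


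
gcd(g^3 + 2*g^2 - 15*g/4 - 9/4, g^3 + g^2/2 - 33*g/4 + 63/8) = g - 3/2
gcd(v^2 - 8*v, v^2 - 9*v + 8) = v - 8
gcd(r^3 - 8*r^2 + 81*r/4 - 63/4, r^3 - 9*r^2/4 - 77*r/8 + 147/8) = r - 7/2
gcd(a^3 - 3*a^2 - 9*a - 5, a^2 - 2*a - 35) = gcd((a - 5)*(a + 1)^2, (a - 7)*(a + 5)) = 1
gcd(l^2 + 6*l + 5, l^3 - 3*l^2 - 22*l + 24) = 1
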